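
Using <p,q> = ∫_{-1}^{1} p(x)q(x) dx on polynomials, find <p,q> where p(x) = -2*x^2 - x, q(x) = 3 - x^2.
<p,q> = -16/5

Expand the product: p(x)·q(x) = 2*x^4 + x^3 - 6*x^2 - 3*x.
∫_{-1}^{1} of each monomial x^k gives [2/(k+1) if k even, 0 if k odd]. Integrating term-by-term (or equivalently evaluating the antiderivative F(x) = 2*x^5/5 + x^4/4 - 2*x^3 - 3*x^2/2 at the endpoints):
  F(1) − F(−1) = -57/20 − (7/20) = -16/5.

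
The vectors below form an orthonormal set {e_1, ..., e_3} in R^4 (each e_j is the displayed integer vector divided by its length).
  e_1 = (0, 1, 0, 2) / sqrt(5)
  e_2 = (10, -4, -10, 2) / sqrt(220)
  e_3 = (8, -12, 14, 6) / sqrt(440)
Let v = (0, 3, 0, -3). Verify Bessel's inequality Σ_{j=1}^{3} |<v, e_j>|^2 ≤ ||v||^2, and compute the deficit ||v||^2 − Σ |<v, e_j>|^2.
Σ |<v, e_j>|^2 = 99/10; ||v||^2 = 18; deficit = 81/10

Write each e_j = u_j / sqrt(<u_j, u_j>) where u_j is the displayed integer vector. Then <v, e_j> = <v, u_j> / sqrt(<u_j, u_j>), so |<v, e_j>|^2 = <v, u_j>^2 / <u_j, u_j>.
Coefficients: <v, e_1> = -3/sqrt(5), <v, e_2> = -18/sqrt(220), <v, e_3> = -54/sqrt(440).
Square and sum: Σ |<v, e_j>|^2 = 99/10.
Compute ||v||^2 = v·v = 18.
Deficit = 18 − 99/10 = 81/10 ≥ 0, confirming Bessel's inequality. (The deficit equals ||v − Σ <v,e_j> e_j||^2, the squared distance from v to span{e_j}.)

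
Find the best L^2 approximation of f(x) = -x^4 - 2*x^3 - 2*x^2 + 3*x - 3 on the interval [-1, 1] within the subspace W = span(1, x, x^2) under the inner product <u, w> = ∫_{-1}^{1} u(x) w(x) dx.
g(x) = -20*x^2/7 + 9*x/5 - 102/35

The best approximation g ∈ W is the orthogonal projection of f onto W. Writing g = a_0 + a_1 x + a_2 x^2, the coefficients solve the normal equations G · a = b where
  G_{ij} = <φ_i, φ_j> and b_i = <f, φ_i>, with φ_0 = 1, φ_1 = x, φ_2 = x^2.
G =
  [2, 0, 2/3]
  [0, 2/3, 0]
  [2/3, 0, 2/5],
b = (-116/15, 6/5, -108/35).
Solving gives a_0 = -102/35, a_1 = 9/5, a_2 = -20/7, so
  g(x) = -20*x^2/7 + 9*x/5 - 102/35.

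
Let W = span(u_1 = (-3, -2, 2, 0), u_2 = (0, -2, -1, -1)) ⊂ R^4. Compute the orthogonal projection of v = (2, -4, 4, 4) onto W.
proj_W(v) = (-90/49, -40/49, 10/7, 10/49)

Set up U = [u_1 | ... | u_2] ∈ R^(4×2). The projector onto W = col(U) is P = U (U^T U)^(-1) U^T.
Compute U^T U =
  [17, 2]
  [2, 6],
and U^T v = (10, 0).
Solve U^T U · c = U^T v for the coefficients: c = (30/49, -10/49). The projection is proj_W(v) = U c.
Check: (v - proj_W(v)) · u_1 = 0  (should be 0).
Check: (v - proj_W(v)) · u_2 = 0  (should be 0).
Result: proj_W(v) = (-90/49, -40/49, 10/7, 10/49).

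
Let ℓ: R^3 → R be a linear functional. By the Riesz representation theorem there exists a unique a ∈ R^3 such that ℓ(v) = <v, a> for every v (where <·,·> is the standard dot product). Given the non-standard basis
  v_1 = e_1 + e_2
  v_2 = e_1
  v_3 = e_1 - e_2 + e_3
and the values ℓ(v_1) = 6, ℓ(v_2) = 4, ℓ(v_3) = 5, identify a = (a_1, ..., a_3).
a = (4, 2, 3)

Write a = (a_1, ..., a_3) in the standard basis. For each basis vector v_i, ℓ(v_i) = <v_i, a> is a linear equation in the a_j's. Collect the n equations into a matrix system V a = ℓ, where row i of V is v_i (expressed in the standard basis). Since V is invertible (lower-triangular with 1s on the diagonal, up to permutation), solve by back-substitution:
  V =
[[1, 1, 0],
 [1, 0, 0],
 [1, -1, 1]]
  V a = (6, 4, 5)
Solving gives a = (4, 2, 3).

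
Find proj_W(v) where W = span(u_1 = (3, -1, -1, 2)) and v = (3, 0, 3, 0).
proj_W(v) = (6/5, -2/5, -2/5, 4/5)

Set up U = [u_1 | ... | u_1] ∈ R^(4×1). The projector onto W = col(U) is P = U (U^T U)^(-1) U^T.
Compute U^T U =
  [15],
and U^T v = (6).
Solve U^T U · c = U^T v for the coefficients: c = (2/5). The projection is proj_W(v) = U c.
Check: (v - proj_W(v)) · u_1 = 0  (should be 0).
Result: proj_W(v) = (6/5, -2/5, -2/5, 4/5).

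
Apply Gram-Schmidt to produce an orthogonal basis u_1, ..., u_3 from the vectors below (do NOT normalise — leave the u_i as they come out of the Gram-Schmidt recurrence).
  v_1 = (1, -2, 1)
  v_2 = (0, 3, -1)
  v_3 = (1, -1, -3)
Orthogonal basis:
  u_1 = (1, -2, 1)
  u_2 = (7/6, 2/3, 1/6)
  u_3 = (1, -1, -3)

Apply the Gram-Schmidt recurrence
  u_1 = v_1
  u_i = v_i − Σ_{j<i} ((v_i · u_j) / (u_j · u_j)) · u_j.

Step by step this gives:
  u_1 = (1, -2, 1)
  u_2 = (7/6, 2/3, 1/6)
  u_3 = (1, -1, -3)

Orthogonality check:
  u_2 · u_1 = 0 (should be 0)
  u_3 · u_1 = 0 (should be 0)
  u_3 · u_2 = 0 (should be 0)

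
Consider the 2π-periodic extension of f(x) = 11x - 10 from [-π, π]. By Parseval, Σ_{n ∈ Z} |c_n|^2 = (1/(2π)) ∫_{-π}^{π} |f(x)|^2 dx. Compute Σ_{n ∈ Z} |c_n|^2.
Σ |c_n|^2 = 121π^2/3 + 100

Expand and integrate term by term over [-π, π]:
  ∫ (11x)^2 dx = 121·(2π^3/3); ∫ 2·11·(-10)·x dx = 0 (odd integrand); ∫ (-10)^2 dx = 100·2π.
So (1/(2π)) ∫_{-π}^{π} (11x - 10)^2 dx = 121π^2/3 + 100 = 121π^2/3 + 100.
Parseval ⇒ Σ |c_n|^2 = 121π^2/3 + 100.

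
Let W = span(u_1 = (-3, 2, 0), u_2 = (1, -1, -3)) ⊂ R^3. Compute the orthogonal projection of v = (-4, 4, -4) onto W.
proj_W(v) = (-284/59, 164/59, -228/59)

Set up U = [u_1 | ... | u_2] ∈ R^(3×2). The projector onto W = col(U) is P = U (U^T U)^(-1) U^T.
Compute U^T U =
  [13, -5]
  [-5, 11],
and U^T v = (20, 4).
Solve U^T U · c = U^T v for the coefficients: c = (120/59, 76/59). The projection is proj_W(v) = U c.
Check: (v - proj_W(v)) · u_1 = 0  (should be 0).
Check: (v - proj_W(v)) · u_2 = 0  (should be 0).
Result: proj_W(v) = (-284/59, 164/59, -228/59).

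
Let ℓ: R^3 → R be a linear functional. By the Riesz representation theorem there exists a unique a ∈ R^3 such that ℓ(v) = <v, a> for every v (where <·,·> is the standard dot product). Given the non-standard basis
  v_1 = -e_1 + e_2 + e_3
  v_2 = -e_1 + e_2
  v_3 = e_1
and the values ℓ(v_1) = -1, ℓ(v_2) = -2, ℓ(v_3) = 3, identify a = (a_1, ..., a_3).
a = (3, 1, 1)

Write a = (a_1, ..., a_3) in the standard basis. For each basis vector v_i, ℓ(v_i) = <v_i, a> is a linear equation in the a_j's. Collect the n equations into a matrix system V a = ℓ, where row i of V is v_i (expressed in the standard basis). Since V is invertible (lower-triangular with 1s on the diagonal, up to permutation), solve by back-substitution:
  V =
[[-1, 1, 1],
 [-1, 1, 0],
 [1, 0, 0]]
  V a = (-1, -2, 3)
Solving gives a = (3, 1, 1).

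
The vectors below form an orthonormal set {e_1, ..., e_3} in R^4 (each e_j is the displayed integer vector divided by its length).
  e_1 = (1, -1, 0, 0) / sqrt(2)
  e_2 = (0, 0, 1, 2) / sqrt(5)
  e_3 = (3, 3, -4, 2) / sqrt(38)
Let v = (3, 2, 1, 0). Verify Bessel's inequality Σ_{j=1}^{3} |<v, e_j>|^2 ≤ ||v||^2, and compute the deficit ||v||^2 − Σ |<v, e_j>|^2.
Σ |<v, e_j>|^2 = 369/95; ||v||^2 = 14; deficit = 961/95

Write each e_j = u_j / sqrt(<u_j, u_j>) where u_j is the displayed integer vector. Then <v, e_j> = <v, u_j> / sqrt(<u_j, u_j>), so |<v, e_j>|^2 = <v, u_j>^2 / <u_j, u_j>.
Coefficients: <v, e_1> = 1/sqrt(2), <v, e_2> = 1/sqrt(5), <v, e_3> = 11/sqrt(38).
Square and sum: Σ |<v, e_j>|^2 = 369/95.
Compute ||v||^2 = v·v = 14.
Deficit = 14 − 369/95 = 961/95 ≥ 0, confirming Bessel's inequality. (The deficit equals ||v − Σ <v,e_j> e_j||^2, the squared distance from v to span{e_j}.)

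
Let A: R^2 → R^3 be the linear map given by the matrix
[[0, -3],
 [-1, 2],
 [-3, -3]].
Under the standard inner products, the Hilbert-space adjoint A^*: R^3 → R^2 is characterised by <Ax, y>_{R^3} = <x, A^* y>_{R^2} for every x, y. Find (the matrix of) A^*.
A^* = A^T =
[[0, -1, -3],
 [-3, 2, -3]]

For real matrices with standard dot products, the defining identity <Ax, y> = <x, A^* y> gives (Ax)^T y = x^T (A^*) y, i.e. x^T A^T y = x^T (A^*) y. Since this holds for all x, y, we must have A^* = A^T. Therefore
A^* =
[[0, -1, -3],
 [-3, 2, -3]].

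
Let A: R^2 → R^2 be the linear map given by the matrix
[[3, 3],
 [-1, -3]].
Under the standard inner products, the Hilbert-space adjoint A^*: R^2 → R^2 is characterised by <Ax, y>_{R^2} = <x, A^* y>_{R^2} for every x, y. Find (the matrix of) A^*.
A^* = A^T =
[[3, -1],
 [3, -3]]

For real matrices with standard dot products, the defining identity <Ax, y> = <x, A^* y> gives (Ax)^T y = x^T (A^*) y, i.e. x^T A^T y = x^T (A^*) y. Since this holds for all x, y, we must have A^* = A^T. Therefore
A^* =
[[3, -1],
 [3, -3]].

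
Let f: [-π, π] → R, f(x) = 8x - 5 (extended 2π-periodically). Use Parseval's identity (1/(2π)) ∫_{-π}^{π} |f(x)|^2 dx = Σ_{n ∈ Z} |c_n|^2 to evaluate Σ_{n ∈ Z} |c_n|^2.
Σ |c_n|^2 = 64π^2/3 + 25

Expand and integrate term by term over [-π, π]:
  ∫ (8x)^2 dx = 64·(2π^3/3); ∫ 2·8·(-5)·x dx = 0 (odd integrand); ∫ (-5)^2 dx = 25·2π.
So (1/(2π)) ∫_{-π}^{π} (8x - 5)^2 dx = 64π^2/3 + 25 = 64π^2/3 + 25.
Parseval ⇒ Σ |c_n|^2 = 64π^2/3 + 25.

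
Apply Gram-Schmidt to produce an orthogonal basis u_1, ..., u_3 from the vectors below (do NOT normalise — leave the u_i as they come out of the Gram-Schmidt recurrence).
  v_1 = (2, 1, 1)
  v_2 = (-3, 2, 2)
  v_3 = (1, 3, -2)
Orthogonal basis:
  u_1 = (2, 1, 1)
  u_2 = (-7/3, 7/3, 7/3)
  u_3 = (0, 5/2, -5/2)

Apply the Gram-Schmidt recurrence
  u_1 = v_1
  u_i = v_i − Σ_{j<i} ((v_i · u_j) / (u_j · u_j)) · u_j.

Step by step this gives:
  u_1 = (2, 1, 1)
  u_2 = (-7/3, 7/3, 7/3)
  u_3 = (0, 5/2, -5/2)

Orthogonality check:
  u_2 · u_1 = 0 (should be 0)
  u_3 · u_1 = 0 (should be 0)
  u_3 · u_2 = 0 (should be 0)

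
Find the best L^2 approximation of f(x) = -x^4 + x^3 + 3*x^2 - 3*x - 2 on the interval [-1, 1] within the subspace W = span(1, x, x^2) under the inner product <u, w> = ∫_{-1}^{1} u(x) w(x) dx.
g(x) = 15*x^2/7 - 12*x/5 - 67/35

The best approximation g ∈ W is the orthogonal projection of f onto W. Writing g = a_0 + a_1 x + a_2 x^2, the coefficients solve the normal equations G · a = b where
  G_{ij} = <φ_i, φ_j> and b_i = <f, φ_i>, with φ_0 = 1, φ_1 = x, φ_2 = x^2.
G =
  [2, 0, 2/3]
  [0, 2/3, 0]
  [2/3, 0, 2/5],
b = (-12/5, -8/5, -44/105).
Solving gives a_0 = -67/35, a_1 = -12/5, a_2 = 15/7, so
  g(x) = 15*x^2/7 - 12*x/5 - 67/35.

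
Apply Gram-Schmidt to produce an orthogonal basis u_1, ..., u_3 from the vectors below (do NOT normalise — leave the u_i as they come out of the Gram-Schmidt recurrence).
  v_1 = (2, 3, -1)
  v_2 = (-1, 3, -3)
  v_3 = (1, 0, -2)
Orthogonal basis:
  u_1 = (2, 3, -1)
  u_2 = (-17/7, 6/7, -16/7)
  u_3 = (72/83, -84/83, -108/83)

Apply the Gram-Schmidt recurrence
  u_1 = v_1
  u_i = v_i − Σ_{j<i} ((v_i · u_j) / (u_j · u_j)) · u_j.

Step by step this gives:
  u_1 = (2, 3, -1)
  u_2 = (-17/7, 6/7, -16/7)
  u_3 = (72/83, -84/83, -108/83)

Orthogonality check:
  u_2 · u_1 = 0 (should be 0)
  u_3 · u_1 = 0 (should be 0)
  u_3 · u_2 = 0 (should be 0)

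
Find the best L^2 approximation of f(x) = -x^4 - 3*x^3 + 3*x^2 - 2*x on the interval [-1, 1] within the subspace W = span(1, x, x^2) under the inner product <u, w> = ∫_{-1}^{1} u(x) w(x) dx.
g(x) = 15*x^2/7 - 19*x/5 + 3/35

The best approximation g ∈ W is the orthogonal projection of f onto W. Writing g = a_0 + a_1 x + a_2 x^2, the coefficients solve the normal equations G · a = b where
  G_{ij} = <φ_i, φ_j> and b_i = <f, φ_i>, with φ_0 = 1, φ_1 = x, φ_2 = x^2.
G =
  [2, 0, 2/3]
  [0, 2/3, 0]
  [2/3, 0, 2/5],
b = (8/5, -38/15, 32/35).
Solving gives a_0 = 3/35, a_1 = -19/5, a_2 = 15/7, so
  g(x) = 15*x^2/7 - 19*x/5 + 3/35.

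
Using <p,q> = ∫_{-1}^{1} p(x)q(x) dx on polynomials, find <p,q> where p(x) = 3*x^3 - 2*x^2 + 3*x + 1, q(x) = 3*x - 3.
<p,q> = 38/5

Expand the product: p(x)·q(x) = 9*x^4 - 15*x^3 + 15*x^2 - 6*x - 3.
∫_{-1}^{1} of each monomial x^k gives [2/(k+1) if k even, 0 if k odd]. Integrating term-by-term (or equivalently evaluating the antiderivative F(x) = 9*x^5/5 - 15*x^4/4 + 5*x^3 - 3*x^2 - 3*x at the endpoints):
  F(1) − F(−1) = -59/20 − (-211/20) = 38/5.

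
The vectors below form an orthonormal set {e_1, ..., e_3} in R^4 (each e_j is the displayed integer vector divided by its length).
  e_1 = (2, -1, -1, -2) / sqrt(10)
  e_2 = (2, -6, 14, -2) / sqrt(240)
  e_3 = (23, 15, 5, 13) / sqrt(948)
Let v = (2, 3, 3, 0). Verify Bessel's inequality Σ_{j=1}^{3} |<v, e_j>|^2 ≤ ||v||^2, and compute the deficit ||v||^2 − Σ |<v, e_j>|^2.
Σ |<v, e_j>|^2 = 1226/79; ||v||^2 = 22; deficit = 512/79

Write each e_j = u_j / sqrt(<u_j, u_j>) where u_j is the displayed integer vector. Then <v, e_j> = <v, u_j> / sqrt(<u_j, u_j>), so |<v, e_j>|^2 = <v, u_j>^2 / <u_j, u_j>.
Coefficients: <v, e_1> = -2/sqrt(10), <v, e_2> = 28/sqrt(240), <v, e_3> = 106/sqrt(948).
Square and sum: Σ |<v, e_j>|^2 = 1226/79.
Compute ||v||^2 = v·v = 22.
Deficit = 22 − 1226/79 = 512/79 ≥ 0, confirming Bessel's inequality. (The deficit equals ||v − Σ <v,e_j> e_j||^2, the squared distance from v to span{e_j}.)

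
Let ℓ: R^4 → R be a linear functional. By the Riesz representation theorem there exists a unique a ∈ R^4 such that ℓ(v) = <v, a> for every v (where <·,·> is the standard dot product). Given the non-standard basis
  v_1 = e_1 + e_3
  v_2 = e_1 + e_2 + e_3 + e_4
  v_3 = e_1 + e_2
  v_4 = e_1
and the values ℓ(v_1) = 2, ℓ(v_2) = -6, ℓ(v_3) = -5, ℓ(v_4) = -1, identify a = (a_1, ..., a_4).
a = (-1, -4, 3, -4)

Write a = (a_1, ..., a_4) in the standard basis. For each basis vector v_i, ℓ(v_i) = <v_i, a> is a linear equation in the a_j's. Collect the n equations into a matrix system V a = ℓ, where row i of V is v_i (expressed in the standard basis). Since V is invertible (lower-triangular with 1s on the diagonal, up to permutation), solve by back-substitution:
  V =
[[1, 0, 1, 0],
 [1, 1, 1, 1],
 [1, 1, 0, 0],
 [1, 0, 0, 0]]
  V a = (2, -6, -5, -1)
Solving gives a = (-1, -4, 3, -4).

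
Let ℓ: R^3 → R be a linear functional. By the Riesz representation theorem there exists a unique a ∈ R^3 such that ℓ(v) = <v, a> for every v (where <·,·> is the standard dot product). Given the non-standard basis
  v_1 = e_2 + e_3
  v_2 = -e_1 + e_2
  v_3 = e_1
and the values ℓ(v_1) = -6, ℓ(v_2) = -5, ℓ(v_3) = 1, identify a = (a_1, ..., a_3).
a = (1, -4, -2)

Write a = (a_1, ..., a_3) in the standard basis. For each basis vector v_i, ℓ(v_i) = <v_i, a> is a linear equation in the a_j's. Collect the n equations into a matrix system V a = ℓ, where row i of V is v_i (expressed in the standard basis). Since V is invertible (lower-triangular with 1s on the diagonal, up to permutation), solve by back-substitution:
  V =
[[0, 1, 1],
 [-1, 1, 0],
 [1, 0, 0]]
  V a = (-6, -5, 1)
Solving gives a = (1, -4, -2).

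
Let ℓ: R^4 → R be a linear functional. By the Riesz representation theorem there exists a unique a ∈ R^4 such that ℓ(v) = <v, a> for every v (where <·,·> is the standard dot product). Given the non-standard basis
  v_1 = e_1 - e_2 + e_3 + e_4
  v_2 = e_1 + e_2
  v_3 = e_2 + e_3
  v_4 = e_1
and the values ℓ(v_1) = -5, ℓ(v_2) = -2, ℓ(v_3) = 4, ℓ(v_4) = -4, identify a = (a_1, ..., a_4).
a = (-4, 2, 2, -1)

Write a = (a_1, ..., a_4) in the standard basis. For each basis vector v_i, ℓ(v_i) = <v_i, a> is a linear equation in the a_j's. Collect the n equations into a matrix system V a = ℓ, where row i of V is v_i (expressed in the standard basis). Since V is invertible (lower-triangular with 1s on the diagonal, up to permutation), solve by back-substitution:
  V =
[[1, -1, 1, 1],
 [1, 1, 0, 0],
 [0, 1, 1, 0],
 [1, 0, 0, 0]]
  V a = (-5, -2, 4, -4)
Solving gives a = (-4, 2, 2, -1).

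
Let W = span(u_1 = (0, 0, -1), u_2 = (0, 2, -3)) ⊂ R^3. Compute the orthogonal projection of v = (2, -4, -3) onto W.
proj_W(v) = (0, -4, -3)

Set up U = [u_1 | ... | u_2] ∈ R^(3×2). The projector onto W = col(U) is P = U (U^T U)^(-1) U^T.
Compute U^T U =
  [1, 3]
  [3, 13],
and U^T v = (3, 1).
Solve U^T U · c = U^T v for the coefficients: c = (9, -2). The projection is proj_W(v) = U c.
Check: (v - proj_W(v)) · u_1 = 0  (should be 0).
Check: (v - proj_W(v)) · u_2 = 0  (should be 0).
Result: proj_W(v) = (0, -4, -3).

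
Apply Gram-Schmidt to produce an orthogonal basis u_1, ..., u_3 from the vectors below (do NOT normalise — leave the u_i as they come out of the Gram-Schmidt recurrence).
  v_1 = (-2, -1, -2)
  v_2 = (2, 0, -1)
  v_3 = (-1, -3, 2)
Orthogonal basis:
  u_1 = (-2, -1, -2)
  u_2 = (14/9, -2/9, -13/9)
  u_3 = (21/41, -126/41, 42/41)

Apply the Gram-Schmidt recurrence
  u_1 = v_1
  u_i = v_i − Σ_{j<i} ((v_i · u_j) / (u_j · u_j)) · u_j.

Step by step this gives:
  u_1 = (-2, -1, -2)
  u_2 = (14/9, -2/9, -13/9)
  u_3 = (21/41, -126/41, 42/41)

Orthogonality check:
  u_2 · u_1 = 0 (should be 0)
  u_3 · u_1 = 0 (should be 0)
  u_3 · u_2 = 0 (should be 0)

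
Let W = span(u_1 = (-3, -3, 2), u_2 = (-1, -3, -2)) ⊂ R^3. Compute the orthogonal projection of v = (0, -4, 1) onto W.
proj_W(v) = (-114/61, -168/61, 4/61)

Set up U = [u_1 | ... | u_2] ∈ R^(3×2). The projector onto W = col(U) is P = U (U^T U)^(-1) U^T.
Compute U^T U =
  [22, 8]
  [8, 14],
and U^T v = (14, 10).
Solve U^T U · c = U^T v for the coefficients: c = (29/61, 27/61). The projection is proj_W(v) = U c.
Check: (v - proj_W(v)) · u_1 = 0  (should be 0).
Check: (v - proj_W(v)) · u_2 = 0  (should be 0).
Result: proj_W(v) = (-114/61, -168/61, 4/61).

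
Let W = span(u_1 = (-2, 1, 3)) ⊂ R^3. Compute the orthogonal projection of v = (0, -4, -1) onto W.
proj_W(v) = (1, -1/2, -3/2)

Set up U = [u_1 | ... | u_1] ∈ R^(3×1). The projector onto W = col(U) is P = U (U^T U)^(-1) U^T.
Compute U^T U =
  [14],
and U^T v = (-7).
Solve U^T U · c = U^T v for the coefficients: c = (-1/2). The projection is proj_W(v) = U c.
Check: (v - proj_W(v)) · u_1 = 0  (should be 0).
Result: proj_W(v) = (1, -1/2, -3/2).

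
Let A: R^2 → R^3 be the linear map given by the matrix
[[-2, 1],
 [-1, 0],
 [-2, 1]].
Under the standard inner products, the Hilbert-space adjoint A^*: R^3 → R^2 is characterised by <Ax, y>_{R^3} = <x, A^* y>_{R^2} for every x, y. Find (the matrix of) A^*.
A^* = A^T =
[[-2, -1, -2],
 [1, 0, 1]]

For real matrices with standard dot products, the defining identity <Ax, y> = <x, A^* y> gives (Ax)^T y = x^T (A^*) y, i.e. x^T A^T y = x^T (A^*) y. Since this holds for all x, y, we must have A^* = A^T. Therefore
A^* =
[[-2, -1, -2],
 [1, 0, 1]].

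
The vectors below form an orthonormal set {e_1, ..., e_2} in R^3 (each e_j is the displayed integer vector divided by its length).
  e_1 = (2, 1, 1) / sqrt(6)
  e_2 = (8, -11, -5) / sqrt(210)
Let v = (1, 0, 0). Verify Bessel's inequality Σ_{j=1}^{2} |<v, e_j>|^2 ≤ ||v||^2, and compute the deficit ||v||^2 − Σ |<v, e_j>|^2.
Σ |<v, e_j>|^2 = 34/35; ||v||^2 = 1; deficit = 1/35

Write each e_j = u_j / sqrt(<u_j, u_j>) where u_j is the displayed integer vector. Then <v, e_j> = <v, u_j> / sqrt(<u_j, u_j>), so |<v, e_j>|^2 = <v, u_j>^2 / <u_j, u_j>.
Coefficients: <v, e_1> = 2/sqrt(6), <v, e_2> = 8/sqrt(210).
Square and sum: Σ |<v, e_j>|^2 = 34/35.
Compute ||v||^2 = v·v = 1.
Deficit = 1 − 34/35 = 1/35 ≥ 0, confirming Bessel's inequality. (The deficit equals ||v − Σ <v,e_j> e_j||^2, the squared distance from v to span{e_j}.)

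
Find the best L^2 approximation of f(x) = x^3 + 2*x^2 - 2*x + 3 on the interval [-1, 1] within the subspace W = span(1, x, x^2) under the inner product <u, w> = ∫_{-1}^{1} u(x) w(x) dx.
g(x) = 2*x^2 - 7*x/5 + 3

The best approximation g ∈ W is the orthogonal projection of f onto W. Writing g = a_0 + a_1 x + a_2 x^2, the coefficients solve the normal equations G · a = b where
  G_{ij} = <φ_i, φ_j> and b_i = <f, φ_i>, with φ_0 = 1, φ_1 = x, φ_2 = x^2.
G =
  [2, 0, 2/3]
  [0, 2/3, 0]
  [2/3, 0, 2/5],
b = (22/3, -14/15, 14/5).
Solving gives a_0 = 3, a_1 = -7/5, a_2 = 2, so
  g(x) = 2*x^2 - 7*x/5 + 3.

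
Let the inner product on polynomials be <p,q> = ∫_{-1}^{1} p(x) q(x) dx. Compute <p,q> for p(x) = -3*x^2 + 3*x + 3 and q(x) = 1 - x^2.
<p,q> = 16/5

Expand the product: p(x)·q(x) = 3*x^4 - 3*x^3 - 6*x^2 + 3*x + 3.
∫_{-1}^{1} of each monomial x^k gives [2/(k+1) if k even, 0 if k odd]. Integrating term-by-term (or equivalently evaluating the antiderivative F(x) = 3*x^5/5 - 3*x^4/4 - 2*x^3 + 3*x^2/2 + 3*x at the endpoints):
  F(1) − F(−1) = 47/20 − (-17/20) = 16/5.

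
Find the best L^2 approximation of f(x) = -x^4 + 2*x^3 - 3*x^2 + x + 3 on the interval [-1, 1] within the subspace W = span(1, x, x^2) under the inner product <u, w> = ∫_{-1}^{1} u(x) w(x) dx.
g(x) = -27*x^2/7 + 11*x/5 + 108/35

The best approximation g ∈ W is the orthogonal projection of f onto W. Writing g = a_0 + a_1 x + a_2 x^2, the coefficients solve the normal equations G · a = b where
  G_{ij} = <φ_i, φ_j> and b_i = <f, φ_i>, with φ_0 = 1, φ_1 = x, φ_2 = x^2.
G =
  [2, 0, 2/3]
  [0, 2/3, 0]
  [2/3, 0, 2/5],
b = (18/5, 22/15, 18/35).
Solving gives a_0 = 108/35, a_1 = 11/5, a_2 = -27/7, so
  g(x) = -27*x^2/7 + 11*x/5 + 108/35.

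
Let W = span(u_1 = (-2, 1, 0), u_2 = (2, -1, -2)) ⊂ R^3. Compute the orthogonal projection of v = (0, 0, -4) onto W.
proj_W(v) = (0, 0, -4)

Set up U = [u_1 | ... | u_2] ∈ R^(3×2). The projector onto W = col(U) is P = U (U^T U)^(-1) U^T.
Compute U^T U =
  [5, -5]
  [-5, 9],
and U^T v = (0, 8).
Solve U^T U · c = U^T v for the coefficients: c = (2, 2). The projection is proj_W(v) = U c.
Check: (v - proj_W(v)) · u_1 = 0  (should be 0).
Check: (v - proj_W(v)) · u_2 = 0  (should be 0).
Result: proj_W(v) = (0, 0, -4).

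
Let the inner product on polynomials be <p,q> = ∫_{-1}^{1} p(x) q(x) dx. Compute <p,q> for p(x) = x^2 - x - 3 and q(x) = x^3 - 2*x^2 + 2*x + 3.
<p,q> = -218/15

Expand the product: p(x)·q(x) = x^5 - 3*x^4 + x^3 + 7*x^2 - 9*x - 9.
∫_{-1}^{1} of each monomial x^k gives [2/(k+1) if k even, 0 if k odd]. Integrating term-by-term (or equivalently evaluating the antiderivative F(x) = x^6/6 - 3*x^5/5 + x^4/4 + 7*x^3/3 - 9*x^2/2 - 9*x at the endpoints):
  F(1) − F(−1) = -227/20 − (191/60) = -218/15.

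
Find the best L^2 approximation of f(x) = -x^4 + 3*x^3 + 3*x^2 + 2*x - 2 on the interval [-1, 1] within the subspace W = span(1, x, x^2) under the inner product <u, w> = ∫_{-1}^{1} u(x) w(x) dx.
g(x) = 15*x^2/7 + 19*x/5 - 67/35

The best approximation g ∈ W is the orthogonal projection of f onto W. Writing g = a_0 + a_1 x + a_2 x^2, the coefficients solve the normal equations G · a = b where
  G_{ij} = <φ_i, φ_j> and b_i = <f, φ_i>, with φ_0 = 1, φ_1 = x, φ_2 = x^2.
G =
  [2, 0, 2/3]
  [0, 2/3, 0]
  [2/3, 0, 2/5],
b = (-12/5, 38/15, -44/105).
Solving gives a_0 = -67/35, a_1 = 19/5, a_2 = 15/7, so
  g(x) = 15*x^2/7 + 19*x/5 - 67/35.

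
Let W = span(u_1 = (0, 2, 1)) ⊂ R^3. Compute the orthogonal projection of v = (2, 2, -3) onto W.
proj_W(v) = (0, 2/5, 1/5)

Set up U = [u_1 | ... | u_1] ∈ R^(3×1). The projector onto W = col(U) is P = U (U^T U)^(-1) U^T.
Compute U^T U =
  [5],
and U^T v = (1).
Solve U^T U · c = U^T v for the coefficients: c = (1/5). The projection is proj_W(v) = U c.
Check: (v - proj_W(v)) · u_1 = 0  (should be 0).
Result: proj_W(v) = (0, 2/5, 1/5).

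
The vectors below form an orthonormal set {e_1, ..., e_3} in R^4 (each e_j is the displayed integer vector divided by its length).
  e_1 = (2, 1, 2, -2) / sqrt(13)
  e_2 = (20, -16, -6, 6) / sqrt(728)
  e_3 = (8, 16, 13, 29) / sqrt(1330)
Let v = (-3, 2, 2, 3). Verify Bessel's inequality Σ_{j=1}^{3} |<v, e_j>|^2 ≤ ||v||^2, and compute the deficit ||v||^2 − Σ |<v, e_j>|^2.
Σ |<v, e_j>|^2 = 2274/95; ||v||^2 = 26; deficit = 196/95

Write each e_j = u_j / sqrt(<u_j, u_j>) where u_j is the displayed integer vector. Then <v, e_j> = <v, u_j> / sqrt(<u_j, u_j>), so |<v, e_j>|^2 = <v, u_j>^2 / <u_j, u_j>.
Coefficients: <v, e_1> = -6/sqrt(13), <v, e_2> = -86/sqrt(728), <v, e_3> = 121/sqrt(1330).
Square and sum: Σ |<v, e_j>|^2 = 2274/95.
Compute ||v||^2 = v·v = 26.
Deficit = 26 − 2274/95 = 196/95 ≥ 0, confirming Bessel's inequality. (The deficit equals ||v − Σ <v,e_j> e_j||^2, the squared distance from v to span{e_j}.)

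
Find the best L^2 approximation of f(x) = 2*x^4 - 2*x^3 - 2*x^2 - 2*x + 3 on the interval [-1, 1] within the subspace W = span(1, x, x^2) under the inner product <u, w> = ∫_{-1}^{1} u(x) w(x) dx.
g(x) = -2*x^2/7 - 16*x/5 + 99/35

The best approximation g ∈ W is the orthogonal projection of f onto W. Writing g = a_0 + a_1 x + a_2 x^2, the coefficients solve the normal equations G · a = b where
  G_{ij} = <φ_i, φ_j> and b_i = <f, φ_i>, with φ_0 = 1, φ_1 = x, φ_2 = x^2.
G =
  [2, 0, 2/3]
  [0, 2/3, 0]
  [2/3, 0, 2/5],
b = (82/15, -32/15, 62/35).
Solving gives a_0 = 99/35, a_1 = -16/5, a_2 = -2/7, so
  g(x) = -2*x^2/7 - 16*x/5 + 99/35.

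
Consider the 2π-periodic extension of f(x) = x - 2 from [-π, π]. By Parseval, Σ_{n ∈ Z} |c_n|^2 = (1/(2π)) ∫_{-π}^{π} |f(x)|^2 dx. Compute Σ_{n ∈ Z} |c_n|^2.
Σ |c_n|^2 = π^2/3 + 4

Expand and integrate term by term over [-π, π]:
  ∫ (x)^2 dx = 1·(2π^3/3); ∫ 2·1·(-2)·x dx = 0 (odd integrand); ∫ (-2)^2 dx = 4·2π.
So (1/(2π)) ∫_{-π}^{π} (x - 2)^2 dx = 1π^2/3 + 4 = π^2/3 + 4.
Parseval ⇒ Σ |c_n|^2 = π^2/3 + 4.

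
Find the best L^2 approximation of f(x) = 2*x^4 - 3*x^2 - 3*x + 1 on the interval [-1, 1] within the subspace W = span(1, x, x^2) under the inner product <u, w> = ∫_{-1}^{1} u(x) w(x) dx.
g(x) = -9*x^2/7 - 3*x + 29/35

The best approximation g ∈ W is the orthogonal projection of f onto W. Writing g = a_0 + a_1 x + a_2 x^2, the coefficients solve the normal equations G · a = b where
  G_{ij} = <φ_i, φ_j> and b_i = <f, φ_i>, with φ_0 = 1, φ_1 = x, φ_2 = x^2.
G =
  [2, 0, 2/3]
  [0, 2/3, 0]
  [2/3, 0, 2/5],
b = (4/5, -2, 4/105).
Solving gives a_0 = 29/35, a_1 = -3, a_2 = -9/7, so
  g(x) = -9*x^2/7 - 3*x + 29/35.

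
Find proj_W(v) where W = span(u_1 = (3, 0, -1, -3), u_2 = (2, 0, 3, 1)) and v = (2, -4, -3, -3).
proj_W(v) = (226/133, 0, -354/133, -454/133)

Set up U = [u_1 | ... | u_2] ∈ R^(4×2). The projector onto W = col(U) is P = U (U^T U)^(-1) U^T.
Compute U^T U =
  [19, 0]
  [0, 14],
and U^T v = (18, -8).
Solve U^T U · c = U^T v for the coefficients: c = (18/19, -4/7). The projection is proj_W(v) = U c.
Check: (v - proj_W(v)) · u_1 = 0  (should be 0).
Check: (v - proj_W(v)) · u_2 = 0  (should be 0).
Result: proj_W(v) = (226/133, 0, -354/133, -454/133).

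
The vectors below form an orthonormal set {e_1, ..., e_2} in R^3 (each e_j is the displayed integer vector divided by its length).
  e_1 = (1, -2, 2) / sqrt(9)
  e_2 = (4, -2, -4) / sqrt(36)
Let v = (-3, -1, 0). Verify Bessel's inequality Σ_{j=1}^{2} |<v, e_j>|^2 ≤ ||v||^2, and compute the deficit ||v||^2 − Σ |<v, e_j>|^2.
Σ |<v, e_j>|^2 = 26/9; ||v||^2 = 10; deficit = 64/9

Write each e_j = u_j / sqrt(<u_j, u_j>) where u_j is the displayed integer vector. Then <v, e_j> = <v, u_j> / sqrt(<u_j, u_j>), so |<v, e_j>|^2 = <v, u_j>^2 / <u_j, u_j>.
Coefficients: <v, e_1> = -1/sqrt(9), <v, e_2> = -10/sqrt(36).
Square and sum: Σ |<v, e_j>|^2 = 26/9.
Compute ||v||^2 = v·v = 10.
Deficit = 10 − 26/9 = 64/9 ≥ 0, confirming Bessel's inequality. (The deficit equals ||v − Σ <v,e_j> e_j||^2, the squared distance from v to span{e_j}.)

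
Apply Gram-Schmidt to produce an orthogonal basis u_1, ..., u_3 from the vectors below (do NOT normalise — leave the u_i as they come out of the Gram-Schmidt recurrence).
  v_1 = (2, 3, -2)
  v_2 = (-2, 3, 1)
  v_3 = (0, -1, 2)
Orthogonal basis:
  u_1 = (2, 3, -2)
  u_2 = (-40/17, 42/17, 23/17)
  u_3 = (198/229, 44/229, 264/229)

Apply the Gram-Schmidt recurrence
  u_1 = v_1
  u_i = v_i − Σ_{j<i} ((v_i · u_j) / (u_j · u_j)) · u_j.

Step by step this gives:
  u_1 = (2, 3, -2)
  u_2 = (-40/17, 42/17, 23/17)
  u_3 = (198/229, 44/229, 264/229)

Orthogonality check:
  u_2 · u_1 = 0 (should be 0)
  u_3 · u_1 = 0 (should be 0)
  u_3 · u_2 = 0 (should be 0)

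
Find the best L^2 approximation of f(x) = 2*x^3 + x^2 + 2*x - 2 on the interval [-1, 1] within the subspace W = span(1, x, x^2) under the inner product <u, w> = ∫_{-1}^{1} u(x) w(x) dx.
g(x) = x^2 + 16*x/5 - 2

The best approximation g ∈ W is the orthogonal projection of f onto W. Writing g = a_0 + a_1 x + a_2 x^2, the coefficients solve the normal equations G · a = b where
  G_{ij} = <φ_i, φ_j> and b_i = <f, φ_i>, with φ_0 = 1, φ_1 = x, φ_2 = x^2.
G =
  [2, 0, 2/3]
  [0, 2/3, 0]
  [2/3, 0, 2/5],
b = (-10/3, 32/15, -14/15).
Solving gives a_0 = -2, a_1 = 16/5, a_2 = 1, so
  g(x) = x^2 + 16*x/5 - 2.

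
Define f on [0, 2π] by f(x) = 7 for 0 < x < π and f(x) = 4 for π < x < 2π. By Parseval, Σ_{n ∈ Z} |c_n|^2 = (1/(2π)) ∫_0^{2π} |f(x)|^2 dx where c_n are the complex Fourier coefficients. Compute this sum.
Σ |c_n|^2 = 65/2

Parseval equates the L^2 energy of f (normalised by 1/(2π)) with the ℓ^2 sum of its Fourier coefficients: (1/(2π)) ∫_0^{2π} |f|^2 = Σ |c_n|^2.
Compute the left side: (1/(2π)) [∫_0^π 7^2 dx + ∫_π^{2π} 4^2 dx] = (1/(2π)) · (49π + 16π) = (49 + 16)/2 = 65/2.
So Σ_{n ∈ Z} |c_n|^2 = 65/2.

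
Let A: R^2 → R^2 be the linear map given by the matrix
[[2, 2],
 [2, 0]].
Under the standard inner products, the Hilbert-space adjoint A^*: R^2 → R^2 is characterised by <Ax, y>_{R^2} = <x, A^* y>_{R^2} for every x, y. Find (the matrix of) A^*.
A^* = A^T =
[[2, 2],
 [2, 0]]

For real matrices with standard dot products, the defining identity <Ax, y> = <x, A^* y> gives (Ax)^T y = x^T (A^*) y, i.e. x^T A^T y = x^T (A^*) y. Since this holds for all x, y, we must have A^* = A^T. Therefore
A^* =
[[2, 2],
 [2, 0]].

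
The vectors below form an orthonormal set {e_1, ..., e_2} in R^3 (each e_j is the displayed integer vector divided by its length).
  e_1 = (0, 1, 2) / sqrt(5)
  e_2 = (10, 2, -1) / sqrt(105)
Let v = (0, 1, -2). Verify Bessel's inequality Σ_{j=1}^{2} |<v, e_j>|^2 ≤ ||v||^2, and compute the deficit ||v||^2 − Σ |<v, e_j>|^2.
Σ |<v, e_j>|^2 = 41/21; ||v||^2 = 5; deficit = 64/21

Write each e_j = u_j / sqrt(<u_j, u_j>) where u_j is the displayed integer vector. Then <v, e_j> = <v, u_j> / sqrt(<u_j, u_j>), so |<v, e_j>|^2 = <v, u_j>^2 / <u_j, u_j>.
Coefficients: <v, e_1> = -3/sqrt(5), <v, e_2> = 4/sqrt(105).
Square and sum: Σ |<v, e_j>|^2 = 41/21.
Compute ||v||^2 = v·v = 5.
Deficit = 5 − 41/21 = 64/21 ≥ 0, confirming Bessel's inequality. (The deficit equals ||v − Σ <v,e_j> e_j||^2, the squared distance from v to span{e_j}.)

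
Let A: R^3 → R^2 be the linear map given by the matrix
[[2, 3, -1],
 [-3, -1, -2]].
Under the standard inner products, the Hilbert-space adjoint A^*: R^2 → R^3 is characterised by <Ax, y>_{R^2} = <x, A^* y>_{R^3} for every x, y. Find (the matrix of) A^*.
A^* = A^T =
[[2, -3],
 [3, -1],
 [-1, -2]]

For real matrices with standard dot products, the defining identity <Ax, y> = <x, A^* y> gives (Ax)^T y = x^T (A^*) y, i.e. x^T A^T y = x^T (A^*) y. Since this holds for all x, y, we must have A^* = A^T. Therefore
A^* =
[[2, -3],
 [3, -1],
 [-1, -2]].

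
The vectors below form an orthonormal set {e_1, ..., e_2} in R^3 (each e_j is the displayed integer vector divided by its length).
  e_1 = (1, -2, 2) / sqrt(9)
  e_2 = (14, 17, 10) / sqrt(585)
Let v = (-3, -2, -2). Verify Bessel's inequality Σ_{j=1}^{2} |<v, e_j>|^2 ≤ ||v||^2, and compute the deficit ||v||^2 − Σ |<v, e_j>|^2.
Σ |<v, e_j>|^2 = 1089/65; ||v||^2 = 17; deficit = 16/65

Write each e_j = u_j / sqrt(<u_j, u_j>) where u_j is the displayed integer vector. Then <v, e_j> = <v, u_j> / sqrt(<u_j, u_j>), so |<v, e_j>|^2 = <v, u_j>^2 / <u_j, u_j>.
Coefficients: <v, e_1> = -3/sqrt(9), <v, e_2> = -96/sqrt(585).
Square and sum: Σ |<v, e_j>|^2 = 1089/65.
Compute ||v||^2 = v·v = 17.
Deficit = 17 − 1089/65 = 16/65 ≥ 0, confirming Bessel's inequality. (The deficit equals ||v − Σ <v,e_j> e_j||^2, the squared distance from v to span{e_j}.)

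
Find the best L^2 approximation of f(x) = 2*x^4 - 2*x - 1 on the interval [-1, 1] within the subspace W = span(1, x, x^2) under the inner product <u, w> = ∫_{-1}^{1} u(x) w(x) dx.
g(x) = 12*x^2/7 - 2*x - 41/35

The best approximation g ∈ W is the orthogonal projection of f onto W. Writing g = a_0 + a_1 x + a_2 x^2, the coefficients solve the normal equations G · a = b where
  G_{ij} = <φ_i, φ_j> and b_i = <f, φ_i>, with φ_0 = 1, φ_1 = x, φ_2 = x^2.
G =
  [2, 0, 2/3]
  [0, 2/3, 0]
  [2/3, 0, 2/5],
b = (-6/5, -4/3, -2/21).
Solving gives a_0 = -41/35, a_1 = -2, a_2 = 12/7, so
  g(x) = 12*x^2/7 - 2*x - 41/35.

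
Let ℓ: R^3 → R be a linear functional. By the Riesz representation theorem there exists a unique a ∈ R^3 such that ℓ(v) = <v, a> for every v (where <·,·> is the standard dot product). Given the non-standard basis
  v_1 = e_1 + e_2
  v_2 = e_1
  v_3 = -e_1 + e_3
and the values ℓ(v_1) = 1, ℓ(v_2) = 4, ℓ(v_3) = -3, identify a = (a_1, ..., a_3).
a = (4, -3, 1)

Write a = (a_1, ..., a_3) in the standard basis. For each basis vector v_i, ℓ(v_i) = <v_i, a> is a linear equation in the a_j's. Collect the n equations into a matrix system V a = ℓ, where row i of V is v_i (expressed in the standard basis). Since V is invertible (lower-triangular with 1s on the diagonal, up to permutation), solve by back-substitution:
  V =
[[1, 1, 0],
 [1, 0, 0],
 [-1, 0, 1]]
  V a = (1, 4, -3)
Solving gives a = (4, -3, 1).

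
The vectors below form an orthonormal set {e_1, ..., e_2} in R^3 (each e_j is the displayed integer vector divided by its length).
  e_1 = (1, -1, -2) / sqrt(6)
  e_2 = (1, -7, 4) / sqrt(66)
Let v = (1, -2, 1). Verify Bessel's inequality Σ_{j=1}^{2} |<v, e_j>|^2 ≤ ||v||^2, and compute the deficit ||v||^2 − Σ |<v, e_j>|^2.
Σ |<v, e_j>|^2 = 62/11; ||v||^2 = 6; deficit = 4/11

Write each e_j = u_j / sqrt(<u_j, u_j>) where u_j is the displayed integer vector. Then <v, e_j> = <v, u_j> / sqrt(<u_j, u_j>), so |<v, e_j>|^2 = <v, u_j>^2 / <u_j, u_j>.
Coefficients: <v, e_1> = 1/sqrt(6), <v, e_2> = 19/sqrt(66).
Square and sum: Σ |<v, e_j>|^2 = 62/11.
Compute ||v||^2 = v·v = 6.
Deficit = 6 − 62/11 = 4/11 ≥ 0, confirming Bessel's inequality. (The deficit equals ||v − Σ <v,e_j> e_j||^2, the squared distance from v to span{e_j}.)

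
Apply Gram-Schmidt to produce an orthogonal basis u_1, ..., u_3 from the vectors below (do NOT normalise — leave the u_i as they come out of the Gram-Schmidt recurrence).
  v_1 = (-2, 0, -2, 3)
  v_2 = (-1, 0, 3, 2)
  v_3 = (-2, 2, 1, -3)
Orthogonal basis:
  u_1 = (-2, 0, -2, 3)
  u_2 = (-13/17, 0, 55/17, 28/17)
  u_3 = (-17/6, 2, 17/78, -68/39)

Apply the Gram-Schmidt recurrence
  u_1 = v_1
  u_i = v_i − Σ_{j<i} ((v_i · u_j) / (u_j · u_j)) · u_j.

Step by step this gives:
  u_1 = (-2, 0, -2, 3)
  u_2 = (-13/17, 0, 55/17, 28/17)
  u_3 = (-17/6, 2, 17/78, -68/39)

Orthogonality check:
  u_2 · u_1 = 0 (should be 0)
  u_3 · u_1 = 0 (should be 0)
  u_3 · u_2 = 0 (should be 0)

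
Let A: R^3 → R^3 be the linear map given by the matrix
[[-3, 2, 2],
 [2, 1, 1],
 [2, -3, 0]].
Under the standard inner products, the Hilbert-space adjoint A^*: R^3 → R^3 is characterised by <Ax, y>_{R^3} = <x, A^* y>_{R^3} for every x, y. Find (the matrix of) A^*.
A^* = A^T =
[[-3, 2, 2],
 [2, 1, -3],
 [2, 1, 0]]

For real matrices with standard dot products, the defining identity <Ax, y> = <x, A^* y> gives (Ax)^T y = x^T (A^*) y, i.e. x^T A^T y = x^T (A^*) y. Since this holds for all x, y, we must have A^* = A^T. Therefore
A^* =
[[-3, 2, 2],
 [2, 1, -3],
 [2, 1, 0]].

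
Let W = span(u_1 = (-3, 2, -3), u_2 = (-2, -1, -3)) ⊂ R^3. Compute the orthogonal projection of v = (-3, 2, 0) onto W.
proj_W(v) = (-228/139, 341/139, -147/139)

Set up U = [u_1 | ... | u_2] ∈ R^(3×2). The projector onto W = col(U) is P = U (U^T U)^(-1) U^T.
Compute U^T U =
  [22, 13]
  [13, 14],
and U^T v = (13, 4).
Solve U^T U · c = U^T v for the coefficients: c = (130/139, -81/139). The projection is proj_W(v) = U c.
Check: (v - proj_W(v)) · u_1 = 0  (should be 0).
Check: (v - proj_W(v)) · u_2 = 0  (should be 0).
Result: proj_W(v) = (-228/139, 341/139, -147/139).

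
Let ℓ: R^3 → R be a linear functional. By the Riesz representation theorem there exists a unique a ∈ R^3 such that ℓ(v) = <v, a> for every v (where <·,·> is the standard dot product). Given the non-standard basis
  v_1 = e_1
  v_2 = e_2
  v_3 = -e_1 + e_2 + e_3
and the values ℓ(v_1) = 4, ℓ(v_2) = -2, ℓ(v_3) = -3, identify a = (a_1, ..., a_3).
a = (4, -2, 3)

Write a = (a_1, ..., a_3) in the standard basis. For each basis vector v_i, ℓ(v_i) = <v_i, a> is a linear equation in the a_j's. Collect the n equations into a matrix system V a = ℓ, where row i of V is v_i (expressed in the standard basis). Since V is invertible (lower-triangular with 1s on the diagonal, up to permutation), solve by back-substitution:
  V =
[[1, 0, 0],
 [0, 1, 0],
 [-1, 1, 1]]
  V a = (4, -2, -3)
Solving gives a = (4, -2, 3).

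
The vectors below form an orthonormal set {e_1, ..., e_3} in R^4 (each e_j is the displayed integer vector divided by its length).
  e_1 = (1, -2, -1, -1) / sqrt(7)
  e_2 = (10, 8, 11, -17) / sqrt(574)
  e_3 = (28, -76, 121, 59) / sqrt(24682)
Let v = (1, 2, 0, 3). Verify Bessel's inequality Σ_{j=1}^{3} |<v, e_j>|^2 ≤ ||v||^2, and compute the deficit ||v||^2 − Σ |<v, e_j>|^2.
Σ |<v, e_j>|^2 = 1910/301; ||v||^2 = 14; deficit = 2304/301

Write each e_j = u_j / sqrt(<u_j, u_j>) where u_j is the displayed integer vector. Then <v, e_j> = <v, u_j> / sqrt(<u_j, u_j>), so |<v, e_j>|^2 = <v, u_j>^2 / <u_j, u_j>.
Coefficients: <v, e_1> = -6/sqrt(7), <v, e_2> = -25/sqrt(574), <v, e_3> = 53/sqrt(24682).
Square and sum: Σ |<v, e_j>|^2 = 1910/301.
Compute ||v||^2 = v·v = 14.
Deficit = 14 − 1910/301 = 2304/301 ≥ 0, confirming Bessel's inequality. (The deficit equals ||v − Σ <v,e_j> e_j||^2, the squared distance from v to span{e_j}.)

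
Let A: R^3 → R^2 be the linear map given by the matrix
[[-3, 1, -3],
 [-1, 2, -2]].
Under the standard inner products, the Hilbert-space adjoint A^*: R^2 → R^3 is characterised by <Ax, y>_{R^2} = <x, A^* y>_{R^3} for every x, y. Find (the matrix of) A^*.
A^* = A^T =
[[-3, -1],
 [1, 2],
 [-3, -2]]

For real matrices with standard dot products, the defining identity <Ax, y> = <x, A^* y> gives (Ax)^T y = x^T (A^*) y, i.e. x^T A^T y = x^T (A^*) y. Since this holds for all x, y, we must have A^* = A^T. Therefore
A^* =
[[-3, -1],
 [1, 2],
 [-3, -2]].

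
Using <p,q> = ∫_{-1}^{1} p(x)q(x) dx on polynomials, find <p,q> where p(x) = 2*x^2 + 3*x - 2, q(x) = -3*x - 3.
<p,q> = 2

Expand the product: p(x)·q(x) = -6*x^3 - 15*x^2 - 3*x + 6.
∫_{-1}^{1} of each monomial x^k gives [2/(k+1) if k even, 0 if k odd]. Integrating term-by-term (or equivalently evaluating the antiderivative F(x) = -3*x^4/2 - 5*x^3 - 3*x^2/2 + 6*x at the endpoints):
  F(1) − F(−1) = -2 − (-4) = 2.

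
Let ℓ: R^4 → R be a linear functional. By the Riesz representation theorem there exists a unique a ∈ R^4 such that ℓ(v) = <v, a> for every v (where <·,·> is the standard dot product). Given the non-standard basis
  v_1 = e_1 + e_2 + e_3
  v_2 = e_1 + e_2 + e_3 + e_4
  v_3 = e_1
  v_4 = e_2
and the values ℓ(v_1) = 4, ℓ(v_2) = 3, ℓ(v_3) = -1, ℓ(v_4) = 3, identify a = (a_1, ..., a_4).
a = (-1, 3, 2, -1)

Write a = (a_1, ..., a_4) in the standard basis. For each basis vector v_i, ℓ(v_i) = <v_i, a> is a linear equation in the a_j's. Collect the n equations into a matrix system V a = ℓ, where row i of V is v_i (expressed in the standard basis). Since V is invertible (lower-triangular with 1s on the diagonal, up to permutation), solve by back-substitution:
  V =
[[1, 1, 1, 0],
 [1, 1, 1, 1],
 [1, 0, 0, 0],
 [0, 1, 0, 0]]
  V a = (4, 3, -1, 3)
Solving gives a = (-1, 3, 2, -1).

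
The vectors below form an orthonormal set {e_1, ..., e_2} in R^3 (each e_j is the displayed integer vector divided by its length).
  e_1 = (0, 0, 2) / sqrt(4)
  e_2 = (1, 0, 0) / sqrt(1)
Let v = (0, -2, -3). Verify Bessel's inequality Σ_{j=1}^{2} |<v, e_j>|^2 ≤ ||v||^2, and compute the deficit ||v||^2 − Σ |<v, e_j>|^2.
Σ |<v, e_j>|^2 = 9; ||v||^2 = 13; deficit = 4

Write each e_j = u_j / sqrt(<u_j, u_j>) where u_j is the displayed integer vector. Then <v, e_j> = <v, u_j> / sqrt(<u_j, u_j>), so |<v, e_j>|^2 = <v, u_j>^2 / <u_j, u_j>.
Coefficients: <v, e_1> = -6/sqrt(4), <v, e_2> = 0/sqrt(1).
Square and sum: Σ |<v, e_j>|^2 = 9.
Compute ||v||^2 = v·v = 13.
Deficit = 13 − 9 = 4 ≥ 0, confirming Bessel's inequality. (The deficit equals ||v − Σ <v,e_j> e_j||^2, the squared distance from v to span{e_j}.)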